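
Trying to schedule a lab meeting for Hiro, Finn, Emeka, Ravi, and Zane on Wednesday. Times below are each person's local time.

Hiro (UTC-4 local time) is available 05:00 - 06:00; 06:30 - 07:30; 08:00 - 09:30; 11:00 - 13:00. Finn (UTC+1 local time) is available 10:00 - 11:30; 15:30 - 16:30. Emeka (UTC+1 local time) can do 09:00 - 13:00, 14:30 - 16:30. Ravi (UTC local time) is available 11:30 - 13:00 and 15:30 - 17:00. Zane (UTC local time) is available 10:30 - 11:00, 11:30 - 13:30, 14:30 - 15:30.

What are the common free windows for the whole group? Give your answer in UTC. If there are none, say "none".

none

Hiro in UTC: 09:00-10:00, 10:30-11:30, 12:00-13:30, 15:00-17:00 (add 4h to convert from UTC-4).
Finn in UTC: 09:00-10:30, 14:30-15:30 (subtract 1h to convert from UTC+1).
Emeka in UTC: 08:00-12:00, 13:30-15:30 (subtract 1h to convert from UTC+1).
Ravi in UTC: 11:30-13:00, 15:30-17:00.
Zane in UTC: 10:30-11:00, 11:30-13:30, 14:30-15:30.
Hiro ∩ Finn: 09:00-10:00, 15:00-15:30.
Hiro ∩ Finn ∩ Emeka: 09:00-10:00, 15:00-15:30.
Hiro ∩ Finn ∩ Emeka ∩ Ravi: ∅.
Hiro ∩ Finn ∩ Emeka ∩ Ravi ∩ Zane: ∅.
There is no time when everyone is free.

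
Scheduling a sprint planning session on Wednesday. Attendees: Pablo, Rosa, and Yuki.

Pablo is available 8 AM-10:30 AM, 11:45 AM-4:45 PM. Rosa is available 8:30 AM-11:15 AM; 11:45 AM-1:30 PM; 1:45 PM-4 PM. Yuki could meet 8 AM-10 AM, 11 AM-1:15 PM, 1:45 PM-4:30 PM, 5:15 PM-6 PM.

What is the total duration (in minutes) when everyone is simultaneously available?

315

Pablo ∩ Rosa: 08:30-10:30, 11:45-13:30, 13:45-16:00.
Pablo ∩ Rosa ∩ Yuki: 08:30-10:00, 11:45-13:15, 13:45-16:00.
Those are the intersection windows.
Summing the common windows: 90 + 90 + 135 = 315 minutes.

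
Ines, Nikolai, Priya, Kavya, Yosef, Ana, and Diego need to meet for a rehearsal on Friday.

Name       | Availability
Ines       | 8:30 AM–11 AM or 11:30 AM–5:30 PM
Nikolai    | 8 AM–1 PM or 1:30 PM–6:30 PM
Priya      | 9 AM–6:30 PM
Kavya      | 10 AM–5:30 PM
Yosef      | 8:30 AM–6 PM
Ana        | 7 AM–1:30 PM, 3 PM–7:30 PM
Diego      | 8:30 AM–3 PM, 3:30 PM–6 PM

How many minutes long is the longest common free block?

120

Ines ∩ Nikolai: 08:30-11:00, 11:30-13:00, 13:30-17:30.
Ines ∩ Nikolai ∩ Priya: 09:00-11:00, 11:30-13:00, 13:30-17:30.
Ines ∩ Nikolai ∩ Priya ∩ Kavya: 10:00-11:00, 11:30-13:00, 13:30-17:30.
Ines ∩ Nikolai ∩ Priya ∩ Kavya ∩ Yosef: 10:00-11:00, 11:30-13:00, 13:30-17:30.
Ines ∩ Nikolai ∩ Priya ∩ Kavya ∩ Yosef ∩ Ana: 10:00-11:00, 11:30-13:00, 15:00-17:30.
Ines ∩ Nikolai ∩ Priya ∩ Kavya ∩ Yosef ∩ Ana ∩ Diego: 10:00-11:00, 11:30-13:00, 15:30-17:30.
Those are the intersection windows.
The longest is 15:30-17:30 at 120 minutes.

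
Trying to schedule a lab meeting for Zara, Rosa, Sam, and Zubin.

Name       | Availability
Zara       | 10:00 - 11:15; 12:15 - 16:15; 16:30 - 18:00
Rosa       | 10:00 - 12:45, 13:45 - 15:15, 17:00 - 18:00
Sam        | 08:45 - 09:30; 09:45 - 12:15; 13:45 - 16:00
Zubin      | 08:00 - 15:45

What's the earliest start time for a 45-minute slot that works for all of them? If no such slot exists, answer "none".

Zara ∩ Rosa: 10:00-11:15, 12:15-12:45, 13:45-15:15, 17:00-18:00.
Zara ∩ Rosa ∩ Sam: 10:00-11:15, 13:45-15:15.
Zara ∩ Rosa ∩ Sam ∩ Zubin: 10:00-11:15, 13:45-15:15.
The first common window of at least 45 minutes is 10:00-11:15, so the earliest start is 10:00.

10:00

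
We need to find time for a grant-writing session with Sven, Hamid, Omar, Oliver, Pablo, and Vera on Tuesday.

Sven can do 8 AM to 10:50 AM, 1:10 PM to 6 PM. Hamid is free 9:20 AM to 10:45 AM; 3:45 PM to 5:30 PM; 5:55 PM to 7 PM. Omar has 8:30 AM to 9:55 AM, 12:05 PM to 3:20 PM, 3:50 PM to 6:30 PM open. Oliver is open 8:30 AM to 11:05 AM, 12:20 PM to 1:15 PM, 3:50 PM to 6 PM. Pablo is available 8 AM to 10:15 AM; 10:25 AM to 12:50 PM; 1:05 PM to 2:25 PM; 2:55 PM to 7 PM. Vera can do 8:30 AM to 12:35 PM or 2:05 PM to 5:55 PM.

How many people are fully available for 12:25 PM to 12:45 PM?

Omar, Oliver, and Pablo can make the full 12:25-12:45 slot — that's 3.

3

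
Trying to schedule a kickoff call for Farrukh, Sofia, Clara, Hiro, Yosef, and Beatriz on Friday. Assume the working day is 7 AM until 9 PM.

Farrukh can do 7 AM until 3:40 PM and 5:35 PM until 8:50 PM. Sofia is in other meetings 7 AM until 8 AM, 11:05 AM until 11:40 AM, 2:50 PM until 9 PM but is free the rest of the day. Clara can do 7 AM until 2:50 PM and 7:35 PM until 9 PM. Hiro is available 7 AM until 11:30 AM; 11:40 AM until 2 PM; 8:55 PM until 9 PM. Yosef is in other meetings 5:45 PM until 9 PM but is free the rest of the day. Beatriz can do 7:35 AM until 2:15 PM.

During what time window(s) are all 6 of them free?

Farrukh free: 07:00-15:40, 17:35-20:50.
Sofia free: 08:00-11:05, 11:40-14:50 (invert busy blocks within the working day).
Clara free: 07:00-14:50, 19:35-21:00.
Hiro free: 07:00-11:30, 11:40-14:00, 20:55-21:00.
Yosef free: 07:00-17:45 (invert busy blocks within the working day).
Beatriz free: 07:35-14:15.
Farrukh ∩ Sofia: 08:00-11:05, 11:40-14:50.
Farrukh ∩ Sofia ∩ Clara: 08:00-11:05, 11:40-14:50.
Farrukh ∩ Sofia ∩ Clara ∩ Hiro: 08:00-11:05, 11:40-14:00.
Farrukh ∩ Sofia ∩ Clara ∩ Hiro ∩ Yosef: 08:00-11:05, 11:40-14:00.
Farrukh ∩ Sofia ∩ Clara ∩ Hiro ∩ Yosef ∩ Beatriz: 08:00-11:05, 11:40-14:00.

08:00-11:05, 11:40-14:00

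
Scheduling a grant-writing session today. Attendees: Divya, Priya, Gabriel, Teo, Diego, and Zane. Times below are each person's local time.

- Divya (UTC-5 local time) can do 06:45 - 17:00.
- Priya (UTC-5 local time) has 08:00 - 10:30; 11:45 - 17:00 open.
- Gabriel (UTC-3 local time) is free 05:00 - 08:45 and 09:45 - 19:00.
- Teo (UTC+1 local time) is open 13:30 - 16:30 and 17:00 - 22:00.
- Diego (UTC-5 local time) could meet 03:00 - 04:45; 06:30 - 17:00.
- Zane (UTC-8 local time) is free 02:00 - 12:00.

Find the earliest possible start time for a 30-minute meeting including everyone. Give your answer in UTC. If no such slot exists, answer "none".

Divya in UTC: 11:45-22:00 (add 5h to convert from UTC-5).
Priya in UTC: 13:00-15:30, 16:45-22:00 (add 5h to convert from UTC-5).
Gabriel in UTC: 08:00-11:45, 12:45-22:00 (add 3h to convert from UTC-3).
Teo in UTC: 12:30-15:30, 16:00-21:00 (subtract 1h to convert from UTC+1).
Diego in UTC: 08:00-09:45, 11:30-22:00 (add 5h to convert from UTC-5).
Zane in UTC: 10:00-20:00 (add 8h to convert from UTC-8).
Divya ∩ Priya: 13:00-15:30, 16:45-22:00.
Divya ∩ Priya ∩ Gabriel: 13:00-15:30, 16:45-22:00.
Divya ∩ Priya ∩ Gabriel ∩ Teo: 13:00-15:30, 16:45-21:00.
Divya ∩ Priya ∩ Gabriel ∩ Teo ∩ Diego: 13:00-15:30, 16:45-21:00.
Divya ∩ Priya ∩ Gabriel ∩ Teo ∩ Diego ∩ Zane: 13:00-15:30, 16:45-20:00.
The first common window of at least 30 minutes is 13:00-15:30, so the earliest start is 13:00.

13:00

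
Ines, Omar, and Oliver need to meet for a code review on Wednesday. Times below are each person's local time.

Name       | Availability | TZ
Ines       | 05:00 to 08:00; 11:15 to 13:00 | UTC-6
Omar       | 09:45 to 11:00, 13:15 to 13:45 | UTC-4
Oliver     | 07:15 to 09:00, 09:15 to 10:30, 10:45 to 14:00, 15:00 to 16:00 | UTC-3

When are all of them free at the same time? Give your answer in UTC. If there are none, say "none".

13:45-14:00

Ines in UTC: 11:00-14:00, 17:15-19:00 (add 6h to convert from UTC-6).
Omar in UTC: 13:45-15:00, 17:15-17:45 (add 4h to convert from UTC-4).
Oliver in UTC: 10:15-12:00, 12:15-13:30, 13:45-17:00, 18:00-19:00 (add 3h to convert from UTC-3).
Ines ∩ Omar: 13:45-14:00, 17:15-17:45.
Ines ∩ Omar ∩ Oliver: 13:45-14:00.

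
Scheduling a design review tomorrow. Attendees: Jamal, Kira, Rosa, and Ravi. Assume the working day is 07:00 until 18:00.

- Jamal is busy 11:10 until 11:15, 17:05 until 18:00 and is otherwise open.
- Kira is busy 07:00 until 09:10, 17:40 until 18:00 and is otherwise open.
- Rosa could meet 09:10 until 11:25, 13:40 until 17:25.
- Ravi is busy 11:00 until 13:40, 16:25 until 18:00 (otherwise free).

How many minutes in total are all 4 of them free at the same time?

Jamal free: 07:00-11:10, 11:15-17:05 (invert busy blocks within the working day).
Kira free: 09:10-17:40 (invert busy blocks within the working day).
Rosa free: 09:10-11:25, 13:40-17:25.
Ravi free: 07:00-11:00, 13:40-16:25 (invert busy blocks within the working day).
Jamal ∩ Kira: 09:10-11:10, 11:15-17:05.
Jamal ∩ Kira ∩ Rosa: 09:10-11:10, 11:15-11:25, 13:40-17:05.
Jamal ∩ Kira ∩ Rosa ∩ Ravi: 09:10-11:00, 13:40-16:25.
Those are the intersection windows.
Summing the common windows: 110 + 165 = 275 minutes.

275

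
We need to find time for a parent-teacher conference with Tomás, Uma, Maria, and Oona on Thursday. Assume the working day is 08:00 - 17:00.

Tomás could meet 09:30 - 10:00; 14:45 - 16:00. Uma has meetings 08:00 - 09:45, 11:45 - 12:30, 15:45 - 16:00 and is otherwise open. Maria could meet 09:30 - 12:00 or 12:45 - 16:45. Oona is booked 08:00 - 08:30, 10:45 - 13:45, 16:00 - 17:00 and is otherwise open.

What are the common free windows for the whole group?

09:45-10:00, 14:45-15:45

Tomás free: 09:30-10:00, 14:45-16:00.
Uma free: 09:45-11:45, 12:30-15:45, 16:00-17:00 (invert busy blocks within the working day).
Maria free: 09:30-12:00, 12:45-16:45.
Oona free: 08:30-10:45, 13:45-16:00 (invert busy blocks within the working day).
Tomás ∩ Uma: 09:45-10:00, 14:45-15:45.
Tomás ∩ Uma ∩ Maria: 09:45-10:00, 14:45-15:45.
Tomás ∩ Uma ∩ Maria ∩ Oona: 09:45-10:00, 14:45-15:45.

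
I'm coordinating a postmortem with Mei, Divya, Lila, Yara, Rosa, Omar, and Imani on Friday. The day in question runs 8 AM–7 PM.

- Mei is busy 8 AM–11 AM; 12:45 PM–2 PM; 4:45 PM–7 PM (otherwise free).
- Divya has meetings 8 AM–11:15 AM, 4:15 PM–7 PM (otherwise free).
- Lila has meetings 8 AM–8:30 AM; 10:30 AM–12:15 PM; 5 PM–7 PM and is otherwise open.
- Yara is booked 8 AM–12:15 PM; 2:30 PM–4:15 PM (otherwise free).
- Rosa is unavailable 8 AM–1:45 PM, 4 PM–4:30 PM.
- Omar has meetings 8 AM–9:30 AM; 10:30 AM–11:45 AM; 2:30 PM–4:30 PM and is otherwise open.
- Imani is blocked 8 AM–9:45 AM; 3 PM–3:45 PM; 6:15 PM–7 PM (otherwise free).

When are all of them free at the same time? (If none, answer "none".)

14:00-14:30

Mei free: 11:00-12:45, 14:00-16:45 (invert busy blocks within the working day).
Divya free: 11:15-16:15 (invert busy blocks within the working day).
Lila free: 08:30-10:30, 12:15-17:00 (invert busy blocks within the working day).
Yara free: 12:15-14:30, 16:15-19:00 (invert busy blocks within the working day).
Rosa free: 13:45-16:00, 16:30-19:00 (invert busy blocks within the working day).
Omar free: 09:30-10:30, 11:45-14:30, 16:30-19:00 (invert busy blocks within the working day).
Imani free: 09:45-15:00, 15:45-18:15 (invert busy blocks within the working day).
Mei ∩ Divya: 11:15-12:45, 14:00-16:15.
Mei ∩ Divya ∩ Lila: 12:15-12:45, 14:00-16:15.
Mei ∩ Divya ∩ Lila ∩ Yara: 12:15-12:45, 14:00-14:30.
Mei ∩ Divya ∩ Lila ∩ Yara ∩ Rosa: 14:00-14:30.
Mei ∩ Divya ∩ Lila ∩ Yara ∩ Rosa ∩ Omar: 14:00-14:30.
Mei ∩ Divya ∩ Lila ∩ Yara ∩ Rosa ∩ Omar ∩ Imani: 14:00-14:30.
So the common availability across everyone is 14:00-14:30.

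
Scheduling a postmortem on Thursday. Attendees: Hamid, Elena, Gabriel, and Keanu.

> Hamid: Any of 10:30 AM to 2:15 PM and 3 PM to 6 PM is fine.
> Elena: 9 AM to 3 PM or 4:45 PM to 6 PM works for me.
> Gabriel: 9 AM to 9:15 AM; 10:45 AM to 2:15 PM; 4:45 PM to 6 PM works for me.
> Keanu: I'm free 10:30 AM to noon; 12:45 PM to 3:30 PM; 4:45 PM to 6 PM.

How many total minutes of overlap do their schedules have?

240

Hamid ∩ Elena: 10:30-14:15, 16:45-18:00.
Hamid ∩ Elena ∩ Gabriel: 10:45-14:15, 16:45-18:00.
Hamid ∩ Elena ∩ Gabriel ∩ Keanu: 10:45-12:00, 12:45-14:15, 16:45-18:00.
Summing the common windows: 75 + 90 + 75 = 240 minutes.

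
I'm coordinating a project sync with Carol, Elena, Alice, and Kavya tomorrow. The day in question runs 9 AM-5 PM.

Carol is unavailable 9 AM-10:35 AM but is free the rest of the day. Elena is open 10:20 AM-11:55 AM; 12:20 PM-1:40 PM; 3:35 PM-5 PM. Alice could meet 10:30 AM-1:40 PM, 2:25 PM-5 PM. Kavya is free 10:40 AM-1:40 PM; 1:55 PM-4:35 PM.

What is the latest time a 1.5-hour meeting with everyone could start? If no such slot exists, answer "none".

none

Carol free: 10:35-17:00 (invert busy blocks within the working day).
Elena free: 10:20-11:55, 12:20-13:40, 15:35-17:00.
Alice free: 10:30-13:40, 14:25-17:00.
Kavya free: 10:40-13:40, 13:55-16:35.
Carol ∩ Elena: 10:35-11:55, 12:20-13:40, 15:35-17:00.
Carol ∩ Elena ∩ Alice: 10:35-11:55, 12:20-13:40, 15:35-17:00.
Carol ∩ Elena ∩ Alice ∩ Kavya: 10:40-11:55, 12:20-13:40, 15:35-16:35.
No common window is at least 90 minutes long.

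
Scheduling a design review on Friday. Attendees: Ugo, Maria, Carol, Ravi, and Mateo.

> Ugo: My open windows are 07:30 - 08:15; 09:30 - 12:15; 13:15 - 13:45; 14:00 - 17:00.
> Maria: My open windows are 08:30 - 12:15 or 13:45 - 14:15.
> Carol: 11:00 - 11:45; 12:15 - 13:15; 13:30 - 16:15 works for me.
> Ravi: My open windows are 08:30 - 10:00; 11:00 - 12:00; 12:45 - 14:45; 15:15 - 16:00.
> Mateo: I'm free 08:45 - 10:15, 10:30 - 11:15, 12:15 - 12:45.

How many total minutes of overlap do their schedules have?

15

Ugo ∩ Maria: 09:30-12:15, 14:00-14:15.
Ugo ∩ Maria ∩ Carol: 11:00-11:45, 14:00-14:15.
Ugo ∩ Maria ∩ Carol ∩ Ravi: 11:00-11:45, 14:00-14:15.
Ugo ∩ Maria ∩ Carol ∩ Ravi ∩ Mateo: 11:00-11:15.
That's a single block of 15 minutes.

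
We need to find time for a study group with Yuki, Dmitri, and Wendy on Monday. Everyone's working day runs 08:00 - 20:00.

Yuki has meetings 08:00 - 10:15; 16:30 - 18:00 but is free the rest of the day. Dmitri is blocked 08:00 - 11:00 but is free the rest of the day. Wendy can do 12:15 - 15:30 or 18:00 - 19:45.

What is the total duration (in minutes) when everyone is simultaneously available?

300

Yuki free: 10:15-16:30, 18:00-20:00 (invert busy blocks within the working day).
Dmitri free: 11:00-20:00 (invert busy blocks within the working day).
Wendy free: 12:15-15:30, 18:00-19:45.
Yuki ∩ Dmitri: 11:00-16:30, 18:00-20:00.
Yuki ∩ Dmitri ∩ Wendy: 12:15-15:30, 18:00-19:45.
Summing the common windows: 195 + 105 = 300 minutes.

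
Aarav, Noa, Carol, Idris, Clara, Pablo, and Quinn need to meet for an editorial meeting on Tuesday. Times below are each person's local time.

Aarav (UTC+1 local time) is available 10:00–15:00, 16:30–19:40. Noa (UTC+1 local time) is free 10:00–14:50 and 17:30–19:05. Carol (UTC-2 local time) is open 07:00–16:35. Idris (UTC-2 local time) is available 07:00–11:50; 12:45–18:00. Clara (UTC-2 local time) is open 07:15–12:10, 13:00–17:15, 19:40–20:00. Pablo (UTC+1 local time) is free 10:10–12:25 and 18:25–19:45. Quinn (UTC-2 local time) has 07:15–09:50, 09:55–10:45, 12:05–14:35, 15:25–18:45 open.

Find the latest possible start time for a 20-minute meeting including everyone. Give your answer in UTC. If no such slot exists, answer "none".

17:45

Aarav in UTC: 09:00-14:00, 15:30-18:40 (subtract 1h to convert from UTC+1).
Noa in UTC: 09:00-13:50, 16:30-18:05 (subtract 1h to convert from UTC+1).
Carol in UTC: 09:00-18:35 (add 2h to convert from UTC-2).
Idris in UTC: 09:00-13:50, 14:45-20:00 (add 2h to convert from UTC-2).
Clara in UTC: 09:15-14:10, 15:00-19:15, 21:40-22:00 (add 2h to convert from UTC-2).
Pablo in UTC: 09:10-11:25, 17:25-18:45 (subtract 1h to convert from UTC+1).
Quinn in UTC: 09:15-11:50, 11:55-12:45, 14:05-16:35, 17:25-20:45 (add 2h to convert from UTC-2).
Aarav ∩ Noa: 09:00-13:50, 16:30-18:05.
Aarav ∩ Noa ∩ Carol: 09:00-13:50, 16:30-18:05.
Aarav ∩ Noa ∩ Carol ∩ Idris: 09:00-13:50, 16:30-18:05.
Aarav ∩ Noa ∩ Carol ∩ Idris ∩ Clara: 09:15-13:50, 16:30-18:05.
Aarav ∩ Noa ∩ Carol ∩ Idris ∩ Clara ∩ Pablo: 09:15-11:25, 17:25-18:05.
Aarav ∩ Noa ∩ Carol ∩ Idris ∩ Clara ∩ Pablo ∩ Quinn: 09:15-11:25, 17:25-18:05.
The last common window of at least 20 minutes is 17:25-18:05; a 20-minute meeting can start as late as 17:45 and still end by 18:05.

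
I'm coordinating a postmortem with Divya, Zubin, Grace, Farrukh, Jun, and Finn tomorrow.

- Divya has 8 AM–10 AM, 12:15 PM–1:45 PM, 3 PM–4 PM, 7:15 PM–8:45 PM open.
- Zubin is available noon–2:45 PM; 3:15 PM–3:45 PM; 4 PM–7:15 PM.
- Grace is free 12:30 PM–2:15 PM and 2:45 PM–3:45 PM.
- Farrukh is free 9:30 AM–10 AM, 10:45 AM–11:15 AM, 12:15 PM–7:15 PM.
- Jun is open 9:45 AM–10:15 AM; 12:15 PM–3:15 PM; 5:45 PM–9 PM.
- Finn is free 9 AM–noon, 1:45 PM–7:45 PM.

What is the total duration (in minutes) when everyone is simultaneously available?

0

Divya ∩ Zubin: 12:15-13:45, 15:15-15:45.
Divya ∩ Zubin ∩ Grace: 12:30-13:45, 15:15-15:45.
Divya ∩ Zubin ∩ Grace ∩ Farrukh: 12:30-13:45, 15:15-15:45.
Divya ∩ Zubin ∩ Grace ∩ Farrukh ∩ Jun: 12:30-13:45.
Divya ∩ Zubin ∩ Grace ∩ Farrukh ∩ Jun ∩ Finn: ∅.
There is no time when everyone is free.
There is no common window, so the total is 0 minutes.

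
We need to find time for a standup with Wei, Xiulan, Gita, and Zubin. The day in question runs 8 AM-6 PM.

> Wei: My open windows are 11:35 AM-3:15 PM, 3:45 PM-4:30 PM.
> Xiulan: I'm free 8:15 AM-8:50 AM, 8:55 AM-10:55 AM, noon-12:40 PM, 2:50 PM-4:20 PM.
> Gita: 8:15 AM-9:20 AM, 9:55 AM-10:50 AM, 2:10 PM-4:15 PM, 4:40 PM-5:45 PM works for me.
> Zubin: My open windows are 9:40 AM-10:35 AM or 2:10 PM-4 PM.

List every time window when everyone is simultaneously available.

14:50-15:15, 15:45-16:00

Wei ∩ Xiulan: 12:00-12:40, 14:50-15:15, 15:45-16:20.
Wei ∩ Xiulan ∩ Gita: 14:50-15:15, 15:45-16:15.
Wei ∩ Xiulan ∩ Gita ∩ Zubin: 14:50-15:15, 15:45-16:00.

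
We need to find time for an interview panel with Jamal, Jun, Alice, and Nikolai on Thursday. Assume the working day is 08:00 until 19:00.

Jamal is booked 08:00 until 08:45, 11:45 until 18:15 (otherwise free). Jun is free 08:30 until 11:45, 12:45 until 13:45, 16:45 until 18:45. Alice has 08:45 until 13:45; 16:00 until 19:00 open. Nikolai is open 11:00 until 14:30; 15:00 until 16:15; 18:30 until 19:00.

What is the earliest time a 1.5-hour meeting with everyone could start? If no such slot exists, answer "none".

none

Jamal free: 08:45-11:45, 18:15-19:00 (invert busy blocks within the working day).
Jun free: 08:30-11:45, 12:45-13:45, 16:45-18:45.
Alice free: 08:45-13:45, 16:00-19:00.
Nikolai free: 11:00-14:30, 15:00-16:15, 18:30-19:00.
Jamal ∩ Jun: 08:45-11:45, 18:15-18:45.
Jamal ∩ Jun ∩ Alice: 08:45-11:45, 18:15-18:45.
Jamal ∩ Jun ∩ Alice ∩ Nikolai: 11:00-11:45, 18:30-18:45.
No common window is at least 90 minutes long.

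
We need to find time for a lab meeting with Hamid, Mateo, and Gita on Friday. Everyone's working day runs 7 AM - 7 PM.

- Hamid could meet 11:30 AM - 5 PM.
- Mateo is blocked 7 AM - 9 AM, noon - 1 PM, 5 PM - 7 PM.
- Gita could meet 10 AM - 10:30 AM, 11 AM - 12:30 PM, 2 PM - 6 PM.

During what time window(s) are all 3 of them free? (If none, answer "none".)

11:30-12:00, 14:00-17:00

Hamid free: 11:30-17:00.
Mateo free: 09:00-12:00, 13:00-17:00 (invert busy blocks within the working day).
Gita free: 10:00-10:30, 11:00-12:30, 14:00-18:00.
Hamid ∩ Mateo: 11:30-12:00, 13:00-17:00.
Hamid ∩ Mateo ∩ Gita: 11:30-12:00, 14:00-17:00.
So the common availability across everyone is 11:30-12:00, 14:00-17:00.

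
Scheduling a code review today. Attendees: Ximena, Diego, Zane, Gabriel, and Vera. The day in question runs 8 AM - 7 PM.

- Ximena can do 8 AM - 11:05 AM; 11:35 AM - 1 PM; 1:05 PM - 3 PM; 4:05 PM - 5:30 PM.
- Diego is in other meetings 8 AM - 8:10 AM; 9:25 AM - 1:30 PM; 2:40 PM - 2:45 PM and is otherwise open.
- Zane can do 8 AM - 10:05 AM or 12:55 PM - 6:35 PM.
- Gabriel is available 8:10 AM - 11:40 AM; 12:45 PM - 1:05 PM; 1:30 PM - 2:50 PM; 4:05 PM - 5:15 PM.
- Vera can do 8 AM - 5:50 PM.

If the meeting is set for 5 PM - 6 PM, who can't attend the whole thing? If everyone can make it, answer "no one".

Ximena free: 08:00-11:05, 11:35-13:00, 13:05-15:00, 16:05-17:30.
Diego free: 08:10-09:25, 13:30-14:40, 14:45-19:00 (invert busy blocks within the working day).
Zane free: 08:00-10:05, 12:55-18:35.
Gabriel free: 08:10-11:40, 12:45-13:05, 13:30-14:50, 16:05-17:15.
Vera free: 08:00-17:50.
Ximena: not fully free for 17:00-18:00. Diego: free for 17:00-18:00. Zane: free for 17:00-18:00. Gabriel: not fully free for 17:00-18:00. Vera: not fully free for 17:00-18:00.

Gabriel, Vera, Ximena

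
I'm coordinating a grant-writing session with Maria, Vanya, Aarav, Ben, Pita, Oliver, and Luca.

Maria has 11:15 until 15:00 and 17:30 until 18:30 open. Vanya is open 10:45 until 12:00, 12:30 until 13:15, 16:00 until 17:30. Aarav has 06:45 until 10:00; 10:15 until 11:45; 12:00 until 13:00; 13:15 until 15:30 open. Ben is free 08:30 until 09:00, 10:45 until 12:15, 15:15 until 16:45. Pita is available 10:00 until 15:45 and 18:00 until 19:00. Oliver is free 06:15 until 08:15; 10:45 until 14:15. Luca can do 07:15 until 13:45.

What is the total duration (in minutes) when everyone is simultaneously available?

Maria ∩ Vanya: 11:15-12:00, 12:30-13:15.
Maria ∩ Vanya ∩ Aarav: 11:15-11:45, 12:30-13:00.
Maria ∩ Vanya ∩ Aarav ∩ Ben: 11:15-11:45.
Maria ∩ Vanya ∩ Aarav ∩ Ben ∩ Pita: 11:15-11:45.
Maria ∩ Vanya ∩ Aarav ∩ Ben ∩ Pita ∩ Oliver: 11:15-11:45.
Maria ∩ Vanya ∩ Aarav ∩ Ben ∩ Pita ∩ Oliver ∩ Luca: 11:15-11:45.
That's a single block of 30 minutes.

30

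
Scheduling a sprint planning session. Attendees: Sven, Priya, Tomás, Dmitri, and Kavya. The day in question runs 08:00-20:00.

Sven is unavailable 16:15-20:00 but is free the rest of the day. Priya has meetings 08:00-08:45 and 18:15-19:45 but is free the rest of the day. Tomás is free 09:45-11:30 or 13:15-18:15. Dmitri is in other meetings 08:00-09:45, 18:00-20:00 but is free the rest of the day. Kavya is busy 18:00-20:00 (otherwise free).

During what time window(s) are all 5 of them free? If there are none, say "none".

09:45-11:30, 13:15-16:15

Sven free: 08:00-16:15 (invert busy blocks within the working day).
Priya free: 08:45-18:15, 19:45-20:00 (invert busy blocks within the working day).
Tomás free: 09:45-11:30, 13:15-18:15.
Dmitri free: 09:45-18:00 (invert busy blocks within the working day).
Kavya free: 08:00-18:00 (invert busy blocks within the working day).
Sven ∩ Priya: 08:45-16:15.
Sven ∩ Priya ∩ Tomás: 09:45-11:30, 13:15-16:15.
Sven ∩ Priya ∩ Tomás ∩ Dmitri: 09:45-11:30, 13:15-16:15.
Sven ∩ Priya ∩ Tomás ∩ Dmitri ∩ Kavya: 09:45-11:30, 13:15-16:15.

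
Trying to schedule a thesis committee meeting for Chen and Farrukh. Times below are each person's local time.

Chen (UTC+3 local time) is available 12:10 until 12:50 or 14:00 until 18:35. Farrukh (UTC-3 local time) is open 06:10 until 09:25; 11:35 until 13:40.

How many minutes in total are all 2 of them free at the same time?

185

Chen in UTC: 09:10-09:50, 11:00-15:35 (subtract 3h to convert from UTC+3).
Farrukh in UTC: 09:10-12:25, 14:35-16:40 (add 3h to convert from UTC-3).
Chen ∩ Farrukh: 09:10-09:50, 11:00-12:25, 14:35-15:35.
Summing the common windows: 40 + 85 + 60 = 185 minutes.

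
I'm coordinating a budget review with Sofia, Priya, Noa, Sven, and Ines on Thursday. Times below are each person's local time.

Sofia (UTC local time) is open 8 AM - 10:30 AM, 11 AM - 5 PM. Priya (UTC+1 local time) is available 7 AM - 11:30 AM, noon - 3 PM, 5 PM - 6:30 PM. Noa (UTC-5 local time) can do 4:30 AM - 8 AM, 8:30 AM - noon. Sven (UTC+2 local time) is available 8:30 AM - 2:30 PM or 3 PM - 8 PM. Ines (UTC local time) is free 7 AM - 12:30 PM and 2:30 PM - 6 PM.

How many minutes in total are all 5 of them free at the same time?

210

Sofia in UTC: 08:00-10:30, 11:00-17:00.
Priya in UTC: 06:00-10:30, 11:00-14:00, 16:00-17:30 (subtract 1h to convert from UTC+1).
Noa in UTC: 09:30-13:00, 13:30-17:00 (add 5h to convert from UTC-5).
Sven in UTC: 06:30-12:30, 13:00-18:00 (subtract 2h to convert from UTC+2).
Ines in UTC: 07:00-12:30, 14:30-18:00.
Sofia ∩ Priya: 08:00-10:30, 11:00-14:00, 16:00-17:00.
Sofia ∩ Priya ∩ Noa: 09:30-10:30, 11:00-13:00, 13:30-14:00, 16:00-17:00.
Sofia ∩ Priya ∩ Noa ∩ Sven: 09:30-10:30, 11:00-12:30, 13:30-14:00, 16:00-17:00.
Sofia ∩ Priya ∩ Noa ∩ Sven ∩ Ines: 09:30-10:30, 11:00-12:30, 16:00-17:00.
So the common availability across everyone is 09:30-10:30, 11:00-12:30, 16:00-17:00.
Summing the common windows: 60 + 90 + 60 = 210 minutes.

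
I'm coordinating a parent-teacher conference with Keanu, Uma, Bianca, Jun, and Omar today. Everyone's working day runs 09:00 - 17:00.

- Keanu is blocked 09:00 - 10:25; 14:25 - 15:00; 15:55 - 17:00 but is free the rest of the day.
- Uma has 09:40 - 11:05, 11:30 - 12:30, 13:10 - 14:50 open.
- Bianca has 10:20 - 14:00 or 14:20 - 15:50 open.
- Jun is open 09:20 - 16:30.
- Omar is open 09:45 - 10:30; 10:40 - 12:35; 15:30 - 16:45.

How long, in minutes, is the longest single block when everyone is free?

60

Keanu free: 10:25-14:25, 15:00-15:55 (invert busy blocks within the working day).
Uma free: 09:40-11:05, 11:30-12:30, 13:10-14:50.
Bianca free: 10:20-14:00, 14:20-15:50.
Jun free: 09:20-16:30.
Omar free: 09:45-10:30, 10:40-12:35, 15:30-16:45.
Keanu ∩ Uma: 10:25-11:05, 11:30-12:30, 13:10-14:25.
Keanu ∩ Uma ∩ Bianca: 10:25-11:05, 11:30-12:30, 13:10-14:00, 14:20-14:25.
Keanu ∩ Uma ∩ Bianca ∩ Jun: 10:25-11:05, 11:30-12:30, 13:10-14:00, 14:20-14:25.
Keanu ∩ Uma ∩ Bianca ∩ Jun ∩ Omar: 10:25-10:30, 10:40-11:05, 11:30-12:30.
The longest is 11:30-12:30 at 60 minutes.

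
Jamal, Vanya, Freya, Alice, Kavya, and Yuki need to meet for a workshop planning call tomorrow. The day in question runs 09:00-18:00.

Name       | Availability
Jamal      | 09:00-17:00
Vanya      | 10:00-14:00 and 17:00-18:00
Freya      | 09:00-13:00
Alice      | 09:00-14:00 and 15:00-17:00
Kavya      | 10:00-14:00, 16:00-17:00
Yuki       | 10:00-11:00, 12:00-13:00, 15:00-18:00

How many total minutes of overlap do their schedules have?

120

Jamal ∩ Vanya: 10:00-14:00.
Jamal ∩ Vanya ∩ Freya: 10:00-13:00.
Jamal ∩ Vanya ∩ Freya ∩ Alice: 10:00-13:00.
Jamal ∩ Vanya ∩ Freya ∩ Alice ∩ Kavya: 10:00-13:00.
Jamal ∩ Vanya ∩ Freya ∩ Alice ∩ Kavya ∩ Yuki: 10:00-11:00, 12:00-13:00.
Summing the common windows: 60 + 60 = 120 minutes.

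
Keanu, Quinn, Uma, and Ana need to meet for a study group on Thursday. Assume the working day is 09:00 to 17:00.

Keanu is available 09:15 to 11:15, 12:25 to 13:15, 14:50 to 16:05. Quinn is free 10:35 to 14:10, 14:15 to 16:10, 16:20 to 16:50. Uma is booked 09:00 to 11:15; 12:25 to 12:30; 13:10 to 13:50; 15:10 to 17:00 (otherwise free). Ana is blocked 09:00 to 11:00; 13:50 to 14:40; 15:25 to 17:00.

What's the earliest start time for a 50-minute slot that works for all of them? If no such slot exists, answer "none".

Keanu free: 09:15-11:15, 12:25-13:15, 14:50-16:05.
Quinn free: 10:35-14:10, 14:15-16:10, 16:20-16:50.
Uma free: 11:15-12:25, 12:30-13:10, 13:50-15:10 (invert busy blocks within the working day).
Ana free: 11:00-13:50, 14:40-15:25 (invert busy blocks within the working day).
Keanu ∩ Quinn: 10:35-11:15, 12:25-13:15, 14:50-16:05.
Keanu ∩ Quinn ∩ Uma: 12:30-13:10, 14:50-15:10.
Keanu ∩ Quinn ∩ Uma ∩ Ana: 12:30-13:10, 14:50-15:10.
So the common availability across everyone is 12:30-13:10, 14:50-15:10.
No common window is at least 50 minutes long.

none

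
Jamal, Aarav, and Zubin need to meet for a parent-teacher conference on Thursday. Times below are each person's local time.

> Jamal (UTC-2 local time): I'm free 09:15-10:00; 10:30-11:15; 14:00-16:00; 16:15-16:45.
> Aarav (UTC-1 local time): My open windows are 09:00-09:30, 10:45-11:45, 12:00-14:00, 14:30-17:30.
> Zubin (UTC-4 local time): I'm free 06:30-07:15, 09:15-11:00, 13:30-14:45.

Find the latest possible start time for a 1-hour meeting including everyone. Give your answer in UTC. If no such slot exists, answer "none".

Jamal in UTC: 11:15-12:00, 12:30-13:15, 16:00-18:00, 18:15-18:45 (add 2h to convert from UTC-2).
Aarav in UTC: 10:00-10:30, 11:45-12:45, 13:00-15:00, 15:30-18:30 (add 1h to convert from UTC-1).
Zubin in UTC: 10:30-11:15, 13:15-15:00, 17:30-18:45 (add 4h to convert from UTC-4).
Jamal ∩ Aarav: 11:45-12:00, 12:30-12:45, 13:00-13:15, 16:00-18:00, 18:15-18:30.
Jamal ∩ Aarav ∩ Zubin: 17:30-18:00, 18:15-18:30.
No common window is at least 60 minutes long.

none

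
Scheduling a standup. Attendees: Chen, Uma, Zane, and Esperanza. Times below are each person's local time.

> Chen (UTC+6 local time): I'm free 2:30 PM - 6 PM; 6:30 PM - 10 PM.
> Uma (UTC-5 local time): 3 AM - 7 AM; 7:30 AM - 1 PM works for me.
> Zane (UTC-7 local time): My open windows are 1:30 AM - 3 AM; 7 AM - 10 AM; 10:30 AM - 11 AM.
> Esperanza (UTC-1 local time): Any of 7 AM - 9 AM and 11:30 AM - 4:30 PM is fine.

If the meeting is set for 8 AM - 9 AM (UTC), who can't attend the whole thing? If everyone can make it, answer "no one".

Chen, Zane

Chen in UTC: 08:30-12:00, 12:30-16:00 (subtract 6h to convert from UTC+6).
Uma in UTC: 08:00-12:00, 12:30-18:00 (add 5h to convert from UTC-5).
Zane in UTC: 08:30-10:00, 14:00-17:00, 17:30-18:00 (add 7h to convert from UTC-7).
Esperanza in UTC: 08:00-10:00, 12:30-17:30 (add 1h to convert from UTC-1).
Chen: not fully free for 08:00-09:00. Uma: free for 08:00-09:00. Zane: not fully free for 08:00-09:00. Esperanza: free for 08:00-09:00.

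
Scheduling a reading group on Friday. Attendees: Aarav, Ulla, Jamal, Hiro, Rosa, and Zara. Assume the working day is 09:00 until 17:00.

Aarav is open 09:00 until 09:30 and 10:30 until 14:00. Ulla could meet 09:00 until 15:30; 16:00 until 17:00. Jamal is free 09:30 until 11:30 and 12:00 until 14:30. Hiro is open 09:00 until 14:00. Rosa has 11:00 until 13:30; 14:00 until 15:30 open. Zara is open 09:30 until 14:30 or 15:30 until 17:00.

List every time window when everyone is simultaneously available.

11:00-11:30, 12:00-13:30

Aarav ∩ Ulla: 09:00-09:30, 10:30-14:00.
Aarav ∩ Ulla ∩ Jamal: 10:30-11:30, 12:00-14:00.
Aarav ∩ Ulla ∩ Jamal ∩ Hiro: 10:30-11:30, 12:00-14:00.
Aarav ∩ Ulla ∩ Jamal ∩ Hiro ∩ Rosa: 11:00-11:30, 12:00-13:30.
Aarav ∩ Ulla ∩ Jamal ∩ Hiro ∩ Rosa ∩ Zara: 11:00-11:30, 12:00-13:30.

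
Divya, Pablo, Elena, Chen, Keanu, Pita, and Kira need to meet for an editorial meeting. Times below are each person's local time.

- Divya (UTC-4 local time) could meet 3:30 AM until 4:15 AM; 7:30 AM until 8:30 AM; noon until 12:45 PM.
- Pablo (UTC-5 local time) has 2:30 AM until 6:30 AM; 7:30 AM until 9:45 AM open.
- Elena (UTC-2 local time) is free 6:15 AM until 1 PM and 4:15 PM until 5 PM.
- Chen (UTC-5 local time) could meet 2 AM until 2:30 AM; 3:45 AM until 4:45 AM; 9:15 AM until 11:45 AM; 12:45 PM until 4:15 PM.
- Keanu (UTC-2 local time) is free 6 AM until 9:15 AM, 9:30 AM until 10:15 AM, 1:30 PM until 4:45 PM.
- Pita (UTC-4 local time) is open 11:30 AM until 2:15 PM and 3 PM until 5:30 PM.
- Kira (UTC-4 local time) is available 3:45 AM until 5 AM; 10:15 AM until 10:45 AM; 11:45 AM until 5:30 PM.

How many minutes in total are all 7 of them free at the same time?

Divya in UTC: 07:30-08:15, 11:30-12:30, 16:00-16:45 (add 4h to convert from UTC-4).
Pablo in UTC: 07:30-11:30, 12:30-14:45 (add 5h to convert from UTC-5).
Elena in UTC: 08:15-15:00, 18:15-19:00 (add 2h to convert from UTC-2).
Chen in UTC: 07:00-07:30, 08:45-09:45, 14:15-16:45, 17:45-21:15 (add 5h to convert from UTC-5).
Keanu in UTC: 08:00-11:15, 11:30-12:15, 15:30-18:45 (add 2h to convert from UTC-2).
Pita in UTC: 15:30-18:15, 19:00-21:30 (add 4h to convert from UTC-4).
Kira in UTC: 07:45-09:00, 14:15-14:45, 15:45-21:30 (add 4h to convert from UTC-4).
Divya ∩ Pablo: 07:30-08:15.
Divya ∩ Pablo ∩ Elena: ∅.
Divya ∩ Pablo ∩ Elena ∩ Chen: ∅.
Divya ∩ Pablo ∩ Elena ∩ Chen ∩ Keanu: ∅.
Divya ∩ Pablo ∩ Elena ∩ Chen ∩ Keanu ∩ Pita: ∅.
Divya ∩ Pablo ∩ Elena ∩ Chen ∩ Keanu ∩ Pita ∩ Kira: ∅.
There is no time when everyone is free.
There is no common window, so the total is 0 minutes.

0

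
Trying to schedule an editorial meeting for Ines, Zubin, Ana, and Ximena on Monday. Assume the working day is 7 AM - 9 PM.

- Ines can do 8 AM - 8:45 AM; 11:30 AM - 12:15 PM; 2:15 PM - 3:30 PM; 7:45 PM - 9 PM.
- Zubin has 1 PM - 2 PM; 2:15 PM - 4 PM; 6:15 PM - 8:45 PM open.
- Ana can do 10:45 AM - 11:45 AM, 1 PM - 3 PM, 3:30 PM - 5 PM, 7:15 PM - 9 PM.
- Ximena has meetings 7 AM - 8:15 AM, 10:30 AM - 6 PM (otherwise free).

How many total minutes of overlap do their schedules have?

Ines free: 08:00-08:45, 11:30-12:15, 14:15-15:30, 19:45-21:00.
Zubin free: 13:00-14:00, 14:15-16:00, 18:15-20:45.
Ana free: 10:45-11:45, 13:00-15:00, 15:30-17:00, 19:15-21:00.
Ximena free: 08:15-10:30, 18:00-21:00 (invert busy blocks within the working day).
Ines ∩ Zubin: 14:15-15:30, 19:45-20:45.
Ines ∩ Zubin ∩ Ana: 14:15-15:00, 19:45-20:45.
Ines ∩ Zubin ∩ Ana ∩ Ximena: 19:45-20:45.
Those are the intersection windows.
That's a single block of 60 minutes.

60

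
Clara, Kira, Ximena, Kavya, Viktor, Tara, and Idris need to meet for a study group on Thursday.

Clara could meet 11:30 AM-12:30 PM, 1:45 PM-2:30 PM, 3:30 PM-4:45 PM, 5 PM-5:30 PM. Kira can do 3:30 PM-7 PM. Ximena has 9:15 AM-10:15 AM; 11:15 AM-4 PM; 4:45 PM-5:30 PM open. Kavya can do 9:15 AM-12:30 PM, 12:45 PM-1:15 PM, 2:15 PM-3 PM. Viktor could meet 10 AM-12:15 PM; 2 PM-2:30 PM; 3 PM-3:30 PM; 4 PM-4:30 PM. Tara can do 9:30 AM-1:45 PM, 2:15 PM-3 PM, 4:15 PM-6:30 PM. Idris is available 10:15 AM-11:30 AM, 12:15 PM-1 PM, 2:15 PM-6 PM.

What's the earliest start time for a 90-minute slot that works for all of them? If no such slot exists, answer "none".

Clara ∩ Kira: 15:30-16:45, 17:00-17:30.
Clara ∩ Kira ∩ Ximena: 15:30-16:00, 17:00-17:30.
Clara ∩ Kira ∩ Ximena ∩ Kavya: ∅.
Clara ∩ Kira ∩ Ximena ∩ Kavya ∩ Viktor: ∅.
Clara ∩ Kira ∩ Ximena ∩ Kavya ∩ Viktor ∩ Tara: ∅.
Clara ∩ Kira ∩ Ximena ∩ Kavya ∩ Viktor ∩ Tara ∩ Idris: ∅.
There is no time when everyone is free.
No common window is at least 90 minutes long.

none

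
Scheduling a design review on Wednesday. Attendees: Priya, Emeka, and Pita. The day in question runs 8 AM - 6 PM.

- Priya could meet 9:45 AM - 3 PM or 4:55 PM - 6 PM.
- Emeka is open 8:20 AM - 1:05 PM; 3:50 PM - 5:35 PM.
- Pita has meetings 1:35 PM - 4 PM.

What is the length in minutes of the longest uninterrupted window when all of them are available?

200

Priya free: 09:45-15:00, 16:55-18:00.
Emeka free: 08:20-13:05, 15:50-17:35.
Pita free: 08:00-13:35, 16:00-18:00 (invert busy blocks within the working day).
Priya ∩ Emeka: 09:45-13:05, 16:55-17:35.
Priya ∩ Emeka ∩ Pita: 09:45-13:05, 16:55-17:35.
Those are the intersection windows.
The longest is 09:45-13:05 at 200 minutes.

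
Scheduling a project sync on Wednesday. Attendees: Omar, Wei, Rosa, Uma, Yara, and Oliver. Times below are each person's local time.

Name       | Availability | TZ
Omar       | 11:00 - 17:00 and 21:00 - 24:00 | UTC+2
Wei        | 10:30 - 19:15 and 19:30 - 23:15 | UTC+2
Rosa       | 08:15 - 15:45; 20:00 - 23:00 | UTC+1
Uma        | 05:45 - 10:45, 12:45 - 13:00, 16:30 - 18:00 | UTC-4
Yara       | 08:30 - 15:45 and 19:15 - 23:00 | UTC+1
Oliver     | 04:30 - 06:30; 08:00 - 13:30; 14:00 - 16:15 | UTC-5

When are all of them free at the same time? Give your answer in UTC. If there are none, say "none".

Omar in UTC: 09:00-15:00, 19:00-22:00 (subtract 2h to convert from UTC+2).
Wei in UTC: 08:30-17:15, 17:30-21:15 (subtract 2h to convert from UTC+2).
Rosa in UTC: 07:15-14:45, 19:00-22:00 (subtract 1h to convert from UTC+1).
Uma in UTC: 09:45-14:45, 16:45-17:00, 20:30-22:00 (add 4h to convert from UTC-4).
Yara in UTC: 07:30-14:45, 18:15-22:00 (subtract 1h to convert from UTC+1).
Oliver in UTC: 09:30-11:30, 13:00-18:30, 19:00-21:15 (add 5h to convert from UTC-5).
Omar ∩ Wei: 09:00-15:00, 19:00-21:15.
Omar ∩ Wei ∩ Rosa: 09:00-14:45, 19:00-21:15.
Omar ∩ Wei ∩ Rosa ∩ Uma: 09:45-14:45, 20:30-21:15.
Omar ∩ Wei ∩ Rosa ∩ Uma ∩ Yara: 09:45-14:45, 20:30-21:15.
Omar ∩ Wei ∩ Rosa ∩ Uma ∩ Yara ∩ Oliver: 09:45-11:30, 13:00-14:45, 20:30-21:15.

09:45-11:30, 13:00-14:45, 20:30-21:15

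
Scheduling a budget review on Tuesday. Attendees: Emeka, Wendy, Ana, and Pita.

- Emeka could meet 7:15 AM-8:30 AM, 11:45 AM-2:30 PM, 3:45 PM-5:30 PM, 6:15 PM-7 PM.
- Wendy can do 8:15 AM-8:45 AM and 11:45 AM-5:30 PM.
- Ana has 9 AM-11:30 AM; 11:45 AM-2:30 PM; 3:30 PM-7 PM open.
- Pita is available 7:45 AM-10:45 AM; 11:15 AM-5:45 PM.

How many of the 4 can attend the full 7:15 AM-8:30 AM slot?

1

Emeka can make the full 07:15-08:30 slot — that's 1.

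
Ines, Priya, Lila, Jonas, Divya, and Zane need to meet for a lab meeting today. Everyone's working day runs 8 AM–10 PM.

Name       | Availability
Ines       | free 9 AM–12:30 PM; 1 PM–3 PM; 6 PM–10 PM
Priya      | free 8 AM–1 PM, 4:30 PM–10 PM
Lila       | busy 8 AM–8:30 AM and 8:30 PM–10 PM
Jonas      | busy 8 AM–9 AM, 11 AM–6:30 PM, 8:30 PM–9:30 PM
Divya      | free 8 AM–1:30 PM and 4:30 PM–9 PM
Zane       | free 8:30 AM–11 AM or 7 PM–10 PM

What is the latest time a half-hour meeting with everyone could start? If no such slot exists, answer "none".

20:00

Ines free: 09:00-12:30, 13:00-15:00, 18:00-22:00.
Priya free: 08:00-13:00, 16:30-22:00.
Lila free: 08:30-20:30 (invert busy blocks within the working day).
Jonas free: 09:00-11:00, 18:30-20:30, 21:30-22:00 (invert busy blocks within the working day).
Divya free: 08:00-13:30, 16:30-21:00.
Zane free: 08:30-11:00, 19:00-22:00.
Ines ∩ Priya: 09:00-12:30, 18:00-22:00.
Ines ∩ Priya ∩ Lila: 09:00-12:30, 18:00-20:30.
Ines ∩ Priya ∩ Lila ∩ Jonas: 09:00-11:00, 18:30-20:30.
Ines ∩ Priya ∩ Lila ∩ Jonas ∩ Divya: 09:00-11:00, 18:30-20:30.
Ines ∩ Priya ∩ Lila ∩ Jonas ∩ Divya ∩ Zane: 09:00-11:00, 19:00-20:30.
Those are the intersection windows.
The last common window of at least 30 minutes is 19:00-20:30; a 30-minute meeting can start as late as 20:00 and still end by 20:30.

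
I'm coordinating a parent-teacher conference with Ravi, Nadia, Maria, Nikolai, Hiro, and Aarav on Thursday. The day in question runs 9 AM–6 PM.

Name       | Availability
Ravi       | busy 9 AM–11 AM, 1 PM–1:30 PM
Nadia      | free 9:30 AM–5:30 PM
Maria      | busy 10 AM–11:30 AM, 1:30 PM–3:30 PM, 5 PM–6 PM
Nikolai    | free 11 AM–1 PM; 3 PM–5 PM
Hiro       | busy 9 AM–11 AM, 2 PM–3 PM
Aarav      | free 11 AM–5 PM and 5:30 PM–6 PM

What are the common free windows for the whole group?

Ravi free: 11:00-13:00, 13:30-18:00 (invert busy blocks within the working day).
Nadia free: 09:30-17:30.
Maria free: 09:00-10:00, 11:30-13:30, 15:30-17:00 (invert busy blocks within the working day).
Nikolai free: 11:00-13:00, 15:00-17:00.
Hiro free: 11:00-14:00, 15:00-18:00 (invert busy blocks within the working day).
Aarav free: 11:00-17:00, 17:30-18:00.
Ravi ∩ Nadia: 11:00-13:00, 13:30-17:30.
Ravi ∩ Nadia ∩ Maria: 11:30-13:00, 15:30-17:00.
Ravi ∩ Nadia ∩ Maria ∩ Nikolai: 11:30-13:00, 15:30-17:00.
Ravi ∩ Nadia ∩ Maria ∩ Nikolai ∩ Hiro: 11:30-13:00, 15:30-17:00.
Ravi ∩ Nadia ∩ Maria ∩ Nikolai ∩ Hiro ∩ Aarav: 11:30-13:00, 15:30-17:00.

11:30-13:00, 15:30-17:00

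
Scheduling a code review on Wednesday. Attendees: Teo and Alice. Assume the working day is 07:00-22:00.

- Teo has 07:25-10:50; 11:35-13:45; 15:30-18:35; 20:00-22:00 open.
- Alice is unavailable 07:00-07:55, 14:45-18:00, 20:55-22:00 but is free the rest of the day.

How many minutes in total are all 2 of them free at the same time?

Teo free: 07:25-10:50, 11:35-13:45, 15:30-18:35, 20:00-22:00.
Alice free: 07:55-14:45, 18:00-20:55 (invert busy blocks within the working day).
Teo ∩ Alice: 07:55-10:50, 11:35-13:45, 18:00-18:35, 20:00-20:55.
Summing the common windows: 175 + 130 + 35 + 55 = 395 minutes.

395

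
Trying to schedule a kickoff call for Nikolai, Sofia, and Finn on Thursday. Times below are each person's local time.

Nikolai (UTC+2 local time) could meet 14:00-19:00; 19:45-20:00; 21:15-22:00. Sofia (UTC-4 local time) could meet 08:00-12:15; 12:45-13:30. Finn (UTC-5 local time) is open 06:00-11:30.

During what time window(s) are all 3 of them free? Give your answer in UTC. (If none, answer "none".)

Nikolai in UTC: 12:00-17:00, 17:45-18:00, 19:15-20:00 (subtract 2h to convert from UTC+2).
Sofia in UTC: 12:00-16:15, 16:45-17:30 (add 4h to convert from UTC-4).
Finn in UTC: 11:00-16:30 (add 5h to convert from UTC-5).
Nikolai ∩ Sofia: 12:00-16:15, 16:45-17:00.
Nikolai ∩ Sofia ∩ Finn: 12:00-16:15.

12:00-16:15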